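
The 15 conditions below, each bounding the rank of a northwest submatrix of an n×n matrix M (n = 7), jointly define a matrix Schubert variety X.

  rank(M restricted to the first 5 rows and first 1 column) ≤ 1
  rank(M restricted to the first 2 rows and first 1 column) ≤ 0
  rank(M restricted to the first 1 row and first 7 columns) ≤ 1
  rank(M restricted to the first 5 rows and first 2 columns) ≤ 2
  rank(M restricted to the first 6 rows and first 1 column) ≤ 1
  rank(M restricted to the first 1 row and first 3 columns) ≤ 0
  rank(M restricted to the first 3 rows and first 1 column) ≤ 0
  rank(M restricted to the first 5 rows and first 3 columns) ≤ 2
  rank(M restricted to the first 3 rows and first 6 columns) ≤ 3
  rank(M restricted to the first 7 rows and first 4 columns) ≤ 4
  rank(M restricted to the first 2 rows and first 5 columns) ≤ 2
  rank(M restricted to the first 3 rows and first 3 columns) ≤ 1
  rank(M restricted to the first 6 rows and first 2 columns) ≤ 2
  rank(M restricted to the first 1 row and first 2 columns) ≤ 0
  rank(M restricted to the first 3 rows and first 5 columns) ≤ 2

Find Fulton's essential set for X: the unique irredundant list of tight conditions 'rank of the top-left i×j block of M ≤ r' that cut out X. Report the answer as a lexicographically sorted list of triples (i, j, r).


Recovering R(i,j) via the rank-extension bound from the 15 conditions:

  0  0  0  1  1  1  1
  0  1  1  2  2  2  2
  0  1  1  2  2  3  3
  1  2  2  3  3  4  4
  1  2  2  3  4  5  5
  1  2  3  4  5  6  6
  1  2  3  4  5  6  7

reading off 1-entries of Δ²R: w = (4, 2, 6, 1, 5, 3, 7).

5 SE-corners of the 8-cell Rothe diagram give Ess(w):

[(1, 3, 0), (3, 1, 0), (3, 3, 1), (3, 5, 2), (5, 3, 2)]


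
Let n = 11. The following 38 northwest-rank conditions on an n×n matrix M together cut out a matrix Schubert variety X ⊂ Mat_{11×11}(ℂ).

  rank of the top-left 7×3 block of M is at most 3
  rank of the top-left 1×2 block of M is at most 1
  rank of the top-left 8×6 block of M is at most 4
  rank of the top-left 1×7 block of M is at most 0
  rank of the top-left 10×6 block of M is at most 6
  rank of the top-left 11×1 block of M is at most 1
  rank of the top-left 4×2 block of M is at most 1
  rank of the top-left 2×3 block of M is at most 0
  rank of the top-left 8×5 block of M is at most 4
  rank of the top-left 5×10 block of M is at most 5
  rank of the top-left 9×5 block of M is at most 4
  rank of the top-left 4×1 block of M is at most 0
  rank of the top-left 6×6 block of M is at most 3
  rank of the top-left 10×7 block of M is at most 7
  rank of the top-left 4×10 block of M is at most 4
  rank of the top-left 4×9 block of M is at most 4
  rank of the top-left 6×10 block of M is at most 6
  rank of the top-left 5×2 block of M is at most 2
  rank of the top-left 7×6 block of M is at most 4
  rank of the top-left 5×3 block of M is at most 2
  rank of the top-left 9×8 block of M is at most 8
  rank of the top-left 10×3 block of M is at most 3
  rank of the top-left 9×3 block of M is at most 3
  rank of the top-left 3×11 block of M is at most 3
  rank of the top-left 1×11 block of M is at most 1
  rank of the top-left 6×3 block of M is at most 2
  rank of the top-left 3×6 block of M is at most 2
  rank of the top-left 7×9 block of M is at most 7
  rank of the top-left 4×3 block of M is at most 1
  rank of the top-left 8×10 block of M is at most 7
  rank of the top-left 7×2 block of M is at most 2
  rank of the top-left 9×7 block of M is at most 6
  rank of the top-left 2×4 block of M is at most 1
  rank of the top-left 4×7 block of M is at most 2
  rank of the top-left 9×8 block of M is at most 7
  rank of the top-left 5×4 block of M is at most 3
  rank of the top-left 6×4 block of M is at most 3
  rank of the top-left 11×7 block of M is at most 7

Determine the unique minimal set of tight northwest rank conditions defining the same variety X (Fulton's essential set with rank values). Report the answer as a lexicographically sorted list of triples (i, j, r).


Computing R[i][j] = min implied NW-rank bound (n=11, 38 conditions):

  row 1: 0  0  0  0  0  0  0  1  1  1  1
  row 2: 0  0  0  1  1  1  1  2  2  2  2
  row 3: 0  1  1  2  2  2  2  3  3  3  3
  row 4: 0  1  1  2  2  2  2  3  4  4  4
  row 5: 1  2  2  3  3  3  3  4  5  5  5
  row 6: 1  2  2  3  3  3  4  5  6  6  6
  row 7: 1  2  3  4  4  4  5  6  7  7  7
  row 8: 1  2  3  4  4  4  5  6  7  7  8
  row 9: 1  2  3  4  4  5  6  7  8  8  9
  row 10: 1  2  3  4  5  6  7  8  9  9  10
  row 11: 1  2  3  4  5  6  7  8  9  10  11

reading off 1-entries of Δ²R: w = (8, 4, 2, 9, 1, 7, 3, 11, 6, 5, 10).

ℓ(w)=23; the 10 essential cells (i,j,r):

[(1, 7, 0), (2, 3, 0), (4, 1, 0), (4, 3, 1), (4, 7, 2), (6, 3, 2), (6, 6, 3), (8, 6, 4), (8, 10, 7), (9, 5, 4)]


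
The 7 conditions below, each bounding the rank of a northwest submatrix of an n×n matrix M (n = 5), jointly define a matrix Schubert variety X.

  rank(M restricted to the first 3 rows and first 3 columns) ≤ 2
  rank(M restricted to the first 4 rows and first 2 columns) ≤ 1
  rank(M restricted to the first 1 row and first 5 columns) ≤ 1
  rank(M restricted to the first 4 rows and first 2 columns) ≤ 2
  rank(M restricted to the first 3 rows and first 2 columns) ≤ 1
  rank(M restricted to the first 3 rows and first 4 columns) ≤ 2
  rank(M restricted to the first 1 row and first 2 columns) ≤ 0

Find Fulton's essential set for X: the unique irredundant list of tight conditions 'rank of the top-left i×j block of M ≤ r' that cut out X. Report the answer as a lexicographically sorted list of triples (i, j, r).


The tightest implied rank at each (i,j), from the 7 conditions:

  R[1]: 0 0 1 1 1
  R[2]: 1 1 2 2 2
  R[3]: 1 1 2 2 3
  R[4]: 1 1 2 3 4
  R[5]: 1 2 3 4 5

giving w = (3, 1, 5, 4, 2) via Δ²R.

D(w) has 5 cells with 3 SE-corners; essential set:

[(1, 2, 0), (3, 4, 2), (4, 2, 1)]


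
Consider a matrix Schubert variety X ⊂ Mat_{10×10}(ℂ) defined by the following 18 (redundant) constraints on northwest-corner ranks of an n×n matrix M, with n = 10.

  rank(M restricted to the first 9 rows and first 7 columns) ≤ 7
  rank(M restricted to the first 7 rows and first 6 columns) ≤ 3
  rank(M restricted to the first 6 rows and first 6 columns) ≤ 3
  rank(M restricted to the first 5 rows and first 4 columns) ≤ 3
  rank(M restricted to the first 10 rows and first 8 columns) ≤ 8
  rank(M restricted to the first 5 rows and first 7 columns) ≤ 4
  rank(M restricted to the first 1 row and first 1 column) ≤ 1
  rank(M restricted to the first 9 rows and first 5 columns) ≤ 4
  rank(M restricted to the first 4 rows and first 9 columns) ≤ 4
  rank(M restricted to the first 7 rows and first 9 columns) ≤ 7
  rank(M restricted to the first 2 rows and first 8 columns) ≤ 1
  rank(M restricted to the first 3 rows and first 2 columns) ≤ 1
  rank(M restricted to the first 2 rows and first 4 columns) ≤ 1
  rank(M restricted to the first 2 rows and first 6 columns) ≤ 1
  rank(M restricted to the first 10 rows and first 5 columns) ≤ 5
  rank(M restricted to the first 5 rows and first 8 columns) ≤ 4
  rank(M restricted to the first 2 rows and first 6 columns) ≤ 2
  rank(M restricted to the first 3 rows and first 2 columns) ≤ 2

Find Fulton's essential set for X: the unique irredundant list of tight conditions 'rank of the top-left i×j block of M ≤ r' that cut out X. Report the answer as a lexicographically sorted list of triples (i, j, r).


Computing R[i][j] = min implied NW-rank bound (n=10, 18 conditions):

  R[1]: 1 1 1 1 1 1 1 1 1 1
  R[2]: 1 1 1 1 1 1 1 1 2 2
  R[3]: 1 1 2 2 2 2 2 2 3 3
  R[4]: 1 2 3 3 3 3 3 3 4 4
  R[5]: 1 2 3 3 3 3 4 4 5 5
  R[6]: 1 2 3 3 3 3 4 5 6 6
  R[7]: 1 2 3 3 3 3 4 5 6 7
  R[8]: 1 2 3 4 4 4 5 6 7 8
  R[9]: 1 2 3 4 4 5 6 7 8 9
  R[10]: 1 2 3 4 5 6 7 8 9 10

so w = (1, 9, 3, 2, 7, 8, 10, 4, 6, 5).

ℓ(w)=18; the 4 essential cells (i,j,r):

[(2, 8, 1), (3, 2, 1), (7, 6, 3), (9, 5, 4)]


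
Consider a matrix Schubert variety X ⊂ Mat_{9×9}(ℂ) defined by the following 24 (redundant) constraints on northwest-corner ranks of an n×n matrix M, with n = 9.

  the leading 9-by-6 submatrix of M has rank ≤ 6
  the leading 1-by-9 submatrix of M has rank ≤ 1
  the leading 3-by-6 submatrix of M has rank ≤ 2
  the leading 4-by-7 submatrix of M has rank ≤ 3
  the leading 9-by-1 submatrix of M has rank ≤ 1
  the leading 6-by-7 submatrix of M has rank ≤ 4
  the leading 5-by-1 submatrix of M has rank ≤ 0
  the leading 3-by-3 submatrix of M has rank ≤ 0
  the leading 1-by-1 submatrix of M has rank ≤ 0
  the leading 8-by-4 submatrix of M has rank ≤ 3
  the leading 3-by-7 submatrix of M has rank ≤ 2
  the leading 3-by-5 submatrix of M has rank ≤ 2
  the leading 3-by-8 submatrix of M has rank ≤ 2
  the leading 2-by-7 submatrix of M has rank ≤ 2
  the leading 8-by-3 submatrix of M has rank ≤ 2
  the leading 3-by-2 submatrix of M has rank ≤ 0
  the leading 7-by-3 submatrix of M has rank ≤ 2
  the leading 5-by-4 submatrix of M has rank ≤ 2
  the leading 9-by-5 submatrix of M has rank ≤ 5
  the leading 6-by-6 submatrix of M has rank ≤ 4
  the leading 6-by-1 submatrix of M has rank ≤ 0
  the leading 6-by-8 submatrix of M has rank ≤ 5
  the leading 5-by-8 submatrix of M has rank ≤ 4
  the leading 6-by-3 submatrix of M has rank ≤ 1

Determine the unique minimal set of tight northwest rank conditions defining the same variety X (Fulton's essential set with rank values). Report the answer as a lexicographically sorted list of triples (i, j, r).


Propagating the 24 rank bounds to every northwest block:

  R[1]: 0 | 0 | 0 | 1 | 1 | 1 | 1 | 1 | 1
  R[2]: 0 | 0 | 0 | 1 | 2 | 2 | 2 | 2 | 2
  R[3]: 0 | 0 | 0 | 1 | 2 | 2 | 2 | 2 | 3
  R[4]: 0 | 1 | 1 | 2 | 3 | 3 | 3 | 3 | 4
  R[5]: 0 | 1 | 1 | 2 | 3 | 4 | 4 | 4 | 5
  R[6]: 0 | 1 | 1 | 2 | 3 | 4 | 4 | 5 | 6
  R[7]: 1 | 2 | 2 | 3 | 4 | 5 | 5 | 6 | 7
  R[8]: 1 | 2 | 2 | 3 | 4 | 5 | 6 | 7 | 8
  R[9]: 1 | 2 | 3 | 4 | 5 | 6 | 7 | 8 | 9

the unique w with this rank table is (4, 5, 9, 2, 6, 8, 1, 7, 3).

|D(w)|=19, |Ess(w)|=6:

[(3, 3, 0), (3, 8, 2), (6, 1, 0), (6, 3, 1), (6, 7, 4), (8, 3, 2)]


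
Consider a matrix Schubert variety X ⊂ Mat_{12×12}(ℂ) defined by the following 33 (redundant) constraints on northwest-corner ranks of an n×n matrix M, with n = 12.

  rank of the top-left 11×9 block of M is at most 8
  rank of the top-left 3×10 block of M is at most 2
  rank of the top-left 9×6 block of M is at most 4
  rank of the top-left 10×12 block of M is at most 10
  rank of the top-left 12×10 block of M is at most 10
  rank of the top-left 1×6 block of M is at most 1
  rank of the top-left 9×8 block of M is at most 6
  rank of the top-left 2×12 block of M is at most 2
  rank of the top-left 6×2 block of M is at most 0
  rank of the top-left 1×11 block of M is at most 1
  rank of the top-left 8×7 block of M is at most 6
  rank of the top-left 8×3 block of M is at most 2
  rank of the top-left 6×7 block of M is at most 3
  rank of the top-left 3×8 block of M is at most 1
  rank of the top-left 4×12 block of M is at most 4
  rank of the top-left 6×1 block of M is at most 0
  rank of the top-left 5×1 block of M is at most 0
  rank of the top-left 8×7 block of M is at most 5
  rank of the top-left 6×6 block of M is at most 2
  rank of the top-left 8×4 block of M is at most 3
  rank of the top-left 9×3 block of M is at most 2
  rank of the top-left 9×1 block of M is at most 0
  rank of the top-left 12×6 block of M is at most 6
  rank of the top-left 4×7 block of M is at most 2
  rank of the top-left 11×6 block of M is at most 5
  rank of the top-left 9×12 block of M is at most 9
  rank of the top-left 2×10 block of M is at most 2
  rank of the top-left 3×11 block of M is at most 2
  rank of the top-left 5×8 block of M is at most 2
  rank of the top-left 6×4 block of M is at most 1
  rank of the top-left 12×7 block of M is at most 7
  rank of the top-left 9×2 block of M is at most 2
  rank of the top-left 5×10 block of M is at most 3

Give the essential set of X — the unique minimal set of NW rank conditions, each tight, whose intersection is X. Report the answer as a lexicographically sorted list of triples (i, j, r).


Reconstructing r_w from the 33 given conditions:

  0  0  1  1  1  1  1  1  1  1  1  1
  0  0  1  1  1  1  1  1  2  2  2  2
  0  0  1  1  1  1  1  1  2  2  2  3
  0  0  1  1  2  2  2  2  3  3  3  4
  0  0  1  1  2  2  2  2  3  3  4  5
  0  0  1  1  2  2  3  3  4  4  5  6
  0  1  2  2  3  3  4  4  5  5  6  7
  0  1  2  3  4  4  5  5  6  6  7  8
  0  1  2  3  4  4  5  6  7  7  8  9
  1  2  3  4  5  5  6  7  8  8  9  10
  1  2  3  4  5  5  6  7  8  9  10  11
  1  2  3  4  5  6  7  8  9  10  11  12

reading off 1-entries of Δ²R: w = (3, 9, 12, 5, 11, 7, 2, 4, 8, 1, 10, 6).

D(w) has 37 cells with 10 SE-corners; essential set:

[(3, 8, 1), (3, 11, 2), (5, 8, 2), (5, 10, 3), (6, 2, 0), (6, 4, 1), (6, 6, 2), (9, 1, 0), (9, 6, 4), (11, 6, 5)]


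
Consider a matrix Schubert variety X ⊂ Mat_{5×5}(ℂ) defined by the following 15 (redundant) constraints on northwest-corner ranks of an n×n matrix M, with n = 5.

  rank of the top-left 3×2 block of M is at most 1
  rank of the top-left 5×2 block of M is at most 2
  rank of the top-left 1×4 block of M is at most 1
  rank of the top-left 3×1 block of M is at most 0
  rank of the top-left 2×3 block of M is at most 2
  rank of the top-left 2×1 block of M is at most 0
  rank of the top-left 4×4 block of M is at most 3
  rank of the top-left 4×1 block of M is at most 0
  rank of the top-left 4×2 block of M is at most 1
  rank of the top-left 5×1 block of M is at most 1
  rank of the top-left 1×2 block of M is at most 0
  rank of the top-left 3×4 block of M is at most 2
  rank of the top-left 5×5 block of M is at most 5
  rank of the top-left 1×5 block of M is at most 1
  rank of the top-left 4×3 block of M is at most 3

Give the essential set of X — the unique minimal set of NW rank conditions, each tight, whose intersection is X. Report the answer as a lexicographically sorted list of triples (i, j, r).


Recovering R(i,j) via the rank-extension bound from the 15 conditions:

  R[1]: 0 | 0 | 1 | 1 | 1
  R[2]: 0 | 1 | 2 | 2 | 2
  R[3]: 0 | 1 | 2 | 2 | 3
  R[4]: 0 | 1 | 2 | 3 | 4
  R[5]: 1 | 2 | 3 | 4 | 5

reading off 1-entries of Δ²R: w = (3, 2, 5, 4, 1).

ℓ(w)=6; the 3 essential cells (i,j,r):

[(1, 2, 0), (3, 4, 2), (4, 1, 0)]


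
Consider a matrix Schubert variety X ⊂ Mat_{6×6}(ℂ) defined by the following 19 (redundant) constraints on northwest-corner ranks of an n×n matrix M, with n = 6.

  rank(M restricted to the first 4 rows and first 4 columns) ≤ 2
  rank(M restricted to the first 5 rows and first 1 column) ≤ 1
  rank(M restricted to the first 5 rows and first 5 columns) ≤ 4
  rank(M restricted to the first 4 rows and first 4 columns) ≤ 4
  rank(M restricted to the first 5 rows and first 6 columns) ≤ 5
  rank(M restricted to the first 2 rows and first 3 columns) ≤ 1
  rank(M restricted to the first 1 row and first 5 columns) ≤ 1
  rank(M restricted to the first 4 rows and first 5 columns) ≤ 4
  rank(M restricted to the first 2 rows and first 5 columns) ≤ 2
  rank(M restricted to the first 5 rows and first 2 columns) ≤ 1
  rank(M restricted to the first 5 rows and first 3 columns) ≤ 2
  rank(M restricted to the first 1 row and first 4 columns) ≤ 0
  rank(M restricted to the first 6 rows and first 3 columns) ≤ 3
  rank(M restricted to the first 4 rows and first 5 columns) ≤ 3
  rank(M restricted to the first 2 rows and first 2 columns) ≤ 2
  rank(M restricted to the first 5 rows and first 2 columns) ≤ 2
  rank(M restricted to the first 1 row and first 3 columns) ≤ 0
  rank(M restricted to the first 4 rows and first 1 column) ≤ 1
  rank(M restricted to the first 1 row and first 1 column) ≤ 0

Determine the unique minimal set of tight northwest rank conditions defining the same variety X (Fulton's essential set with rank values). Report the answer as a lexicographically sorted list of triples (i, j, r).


Rank table r_w(6×6) implied by the 19 constraints:

  row 1: 0 | 0 | 0 | 0 | 1 | 1
  row 2: 1 | 1 | 1 | 1 | 2 | 2
  row 3: 1 | 1 | 2 | 2 | 3 | 3
  row 4: 1 | 1 | 2 | 2 | 3 | 4
  row 5: 1 | 1 | 2 | 3 | 4 | 5
  row 6: 1 | 2 | 3 | 4 | 5 | 6

hence w(1..6) = (5, 1, 3, 6, 4, 2).

Fulton essential set (3 of the 8 Rothe cells):

[(1, 4, 0), (4, 4, 2), (5, 2, 1)]


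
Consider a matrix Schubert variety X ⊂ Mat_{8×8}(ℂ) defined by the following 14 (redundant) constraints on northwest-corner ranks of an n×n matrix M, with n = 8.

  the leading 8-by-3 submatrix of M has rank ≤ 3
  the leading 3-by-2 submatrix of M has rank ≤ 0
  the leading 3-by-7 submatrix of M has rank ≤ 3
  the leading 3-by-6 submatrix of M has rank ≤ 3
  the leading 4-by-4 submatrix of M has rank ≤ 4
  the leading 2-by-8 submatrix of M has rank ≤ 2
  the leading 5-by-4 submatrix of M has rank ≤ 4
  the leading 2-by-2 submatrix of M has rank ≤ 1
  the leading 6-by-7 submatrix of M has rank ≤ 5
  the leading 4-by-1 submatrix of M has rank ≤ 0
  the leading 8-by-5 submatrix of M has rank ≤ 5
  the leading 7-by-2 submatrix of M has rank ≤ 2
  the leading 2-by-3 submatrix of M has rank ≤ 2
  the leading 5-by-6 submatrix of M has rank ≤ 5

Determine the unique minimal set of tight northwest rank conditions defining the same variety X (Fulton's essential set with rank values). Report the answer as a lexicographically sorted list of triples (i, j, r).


Reconstructing r_w from the 14 given conditions:

  row 1: 0, 0, 1, 1, 1, 1, 1, 1
  row 2: 0, 0, 1, 2, 2, 2, 2, 2
  row 3: 0, 0, 1, 2, 3, 3, 3, 3
  row 4: 0, 1, 2, 3, 4, 4, 4, 4
  row 5: 1, 2, 3, 4, 5, 5, 5, 5
  row 6: 1, 2, 3, 4, 5, 5, 5, 6
  row 7: 1, 2, 3, 4, 5, 6, 6, 7
  row 8: 1, 2, 3, 4, 5, 6, 7, 8

so w = (3, 4, 5, 2, 1, 8, 6, 7).

Fulton essential set (3 of the 9 Rothe cells):

[(3, 2, 0), (4, 1, 0), (6, 7, 5)]


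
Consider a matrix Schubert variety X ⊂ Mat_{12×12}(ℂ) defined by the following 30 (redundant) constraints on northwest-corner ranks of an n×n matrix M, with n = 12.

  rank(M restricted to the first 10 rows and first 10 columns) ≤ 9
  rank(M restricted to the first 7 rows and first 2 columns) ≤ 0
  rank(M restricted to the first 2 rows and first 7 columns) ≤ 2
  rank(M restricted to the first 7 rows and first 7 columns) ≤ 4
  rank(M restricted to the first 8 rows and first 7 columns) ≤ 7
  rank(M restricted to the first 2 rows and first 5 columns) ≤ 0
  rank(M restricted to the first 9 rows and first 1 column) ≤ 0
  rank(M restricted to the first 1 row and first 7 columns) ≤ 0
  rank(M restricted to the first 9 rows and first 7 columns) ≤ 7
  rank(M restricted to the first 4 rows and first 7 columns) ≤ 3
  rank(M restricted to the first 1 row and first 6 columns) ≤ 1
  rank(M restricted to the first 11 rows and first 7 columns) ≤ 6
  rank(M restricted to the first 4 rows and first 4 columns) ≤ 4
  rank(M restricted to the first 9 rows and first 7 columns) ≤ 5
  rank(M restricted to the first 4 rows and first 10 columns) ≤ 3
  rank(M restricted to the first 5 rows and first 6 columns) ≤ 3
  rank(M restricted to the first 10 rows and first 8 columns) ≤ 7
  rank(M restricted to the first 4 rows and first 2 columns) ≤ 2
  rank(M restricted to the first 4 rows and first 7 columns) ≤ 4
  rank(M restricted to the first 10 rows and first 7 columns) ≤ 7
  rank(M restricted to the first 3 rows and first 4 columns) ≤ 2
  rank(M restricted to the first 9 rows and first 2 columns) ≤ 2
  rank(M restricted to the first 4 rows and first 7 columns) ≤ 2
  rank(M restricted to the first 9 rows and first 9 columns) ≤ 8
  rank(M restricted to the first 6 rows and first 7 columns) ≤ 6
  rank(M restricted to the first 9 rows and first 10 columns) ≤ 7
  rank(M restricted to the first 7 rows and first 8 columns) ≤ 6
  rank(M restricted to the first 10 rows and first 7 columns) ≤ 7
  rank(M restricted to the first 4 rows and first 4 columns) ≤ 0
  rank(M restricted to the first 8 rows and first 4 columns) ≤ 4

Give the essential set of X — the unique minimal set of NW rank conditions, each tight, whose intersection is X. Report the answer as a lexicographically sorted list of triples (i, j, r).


Propagating the 30 rank bounds to every northwest block:

  R[1]: 0 0 0 0 0 0 0 1 1 1 1 1
  R[2]: 0 0 0 0 0 1 1 2 2 2 2 2
  R[3]: 0 0 0 0 1 2 2 3 3 3 3 3
  R[4]: 0 0 0 0 1 2 2 3 3 3 4 4
  R[5]: 0 0 1 1 2 3 3 4 4 4 5 5
  R[6]: 0 0 1 2 3 4 4 5 5 5 6 6
  R[7]: 0 0 1 2 3 4 4 5 6 6 7 7
  R[8]: 0 1 2 3 4 5 5 6 7 7 8 8
  R[9]: 0 1 2 3 4 5 5 6 7 7 8 9
  R[10]: 1 2 3 4 5 6 6 7 8 8 9 10
  R[11]: 1 2 3 4 5 6 6 7 8 9 10 11
  R[12]: 1 2 3 4 5 6 7 8 9 10 11 12

giving w = (8, 6, 5, 11, 3, 4, 9, 2, 12, 1, 10, 7) via Δ²R.

Rothe diagram D(w) (35 cells), 11 SE-corners (essential conditions):

[(1, 7, 0), (2, 5, 0), (4, 4, 0), (4, 7, 2), (4, 10, 3), (7, 2, 0), (7, 7, 4), (9, 1, 0), (9, 7, 5), (9, 10, 7), (11, 7, 6)]


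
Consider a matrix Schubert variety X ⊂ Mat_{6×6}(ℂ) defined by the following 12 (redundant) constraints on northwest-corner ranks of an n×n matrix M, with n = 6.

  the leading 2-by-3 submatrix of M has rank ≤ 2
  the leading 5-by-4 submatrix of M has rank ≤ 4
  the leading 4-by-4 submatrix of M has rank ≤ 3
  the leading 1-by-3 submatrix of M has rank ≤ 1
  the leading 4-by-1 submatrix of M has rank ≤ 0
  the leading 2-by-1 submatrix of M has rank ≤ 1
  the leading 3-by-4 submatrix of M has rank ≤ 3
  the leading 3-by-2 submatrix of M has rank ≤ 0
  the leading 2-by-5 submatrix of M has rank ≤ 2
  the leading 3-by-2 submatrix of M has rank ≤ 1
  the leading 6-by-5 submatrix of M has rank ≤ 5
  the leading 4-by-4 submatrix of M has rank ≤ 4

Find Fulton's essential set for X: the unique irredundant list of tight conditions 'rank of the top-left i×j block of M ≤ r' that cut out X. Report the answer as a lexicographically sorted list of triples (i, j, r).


Recovering R(i,j) via the rank-extension bound from the 12 conditions:

  i=1: 0 0 1 1 1 1
  i=2: 0 0 1 2 2 2
  i=3: 0 0 1 2 3 3
  i=4: 0 1 2 3 4 4
  i=5: 1 2 3 4 5 5
  i=6: 1 2 3 4 5 6

so w = (3, 4, 5, 2, 1, 6).

ℓ(w)=7; the 2 essential cells (i,j,r):

[(3, 2, 0), (4, 1, 0)]


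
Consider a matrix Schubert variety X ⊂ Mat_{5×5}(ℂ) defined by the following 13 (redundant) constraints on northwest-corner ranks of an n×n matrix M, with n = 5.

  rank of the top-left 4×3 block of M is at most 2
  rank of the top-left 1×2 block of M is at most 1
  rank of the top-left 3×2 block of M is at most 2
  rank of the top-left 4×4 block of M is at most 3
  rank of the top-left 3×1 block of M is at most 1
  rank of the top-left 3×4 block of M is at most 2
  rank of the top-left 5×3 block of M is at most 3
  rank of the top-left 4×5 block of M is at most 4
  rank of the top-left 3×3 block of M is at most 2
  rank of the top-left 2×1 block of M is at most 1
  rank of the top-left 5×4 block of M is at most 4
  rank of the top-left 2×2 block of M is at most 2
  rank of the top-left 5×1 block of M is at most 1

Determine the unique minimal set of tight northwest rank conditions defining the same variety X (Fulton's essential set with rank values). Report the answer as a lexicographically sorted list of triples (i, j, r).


Propagating the 13 rank bounds to every northwest block:

  1 1 1 1 1
  1 2 2 2 2
  1 2 2 2 3
  1 2 2 3 4
  1 2 3 4 5

reading off 1-entries of Δ²R: w = (1, 2, 5, 4, 3).

D(w) has 3 cells with 2 SE-corners; essential set:

[(3, 4, 2), (4, 3, 2)]


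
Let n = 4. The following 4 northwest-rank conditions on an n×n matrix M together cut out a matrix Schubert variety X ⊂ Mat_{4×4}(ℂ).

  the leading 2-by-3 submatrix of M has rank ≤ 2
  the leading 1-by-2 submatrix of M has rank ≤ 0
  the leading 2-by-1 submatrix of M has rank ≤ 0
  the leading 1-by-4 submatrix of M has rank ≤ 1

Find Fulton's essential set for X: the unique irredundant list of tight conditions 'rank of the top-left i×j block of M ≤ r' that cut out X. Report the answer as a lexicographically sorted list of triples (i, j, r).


Reconstructing r_w from the 4 given conditions:

  0  0  1  1
  0  1  2  2
  1  2  3  3
  1  2  3  4

giving w = (3, 2, 1, 4) via Δ²R.

D(w) has 3 cells with 2 SE-corners; essential set:

[(1, 2, 0), (2, 1, 0)]


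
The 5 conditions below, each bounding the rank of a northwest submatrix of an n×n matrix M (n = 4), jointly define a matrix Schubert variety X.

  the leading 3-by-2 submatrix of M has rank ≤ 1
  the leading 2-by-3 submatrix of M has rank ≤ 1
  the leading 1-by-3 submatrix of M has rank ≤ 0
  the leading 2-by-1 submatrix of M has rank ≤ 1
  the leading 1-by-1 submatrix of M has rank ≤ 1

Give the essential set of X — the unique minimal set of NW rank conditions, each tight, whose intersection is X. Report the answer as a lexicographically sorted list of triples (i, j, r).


The tightest implied rank at each (i,j), from the 5 conditions:

  row 1: 0 0 0 1
  row 2: 1 1 1 2
  row 3: 1 1 2 3
  row 4: 1 2 3 4

giving w = (4, 1, 3, 2) via Δ²R.

ℓ(w)=4; the 2 essential cells (i,j,r):

[(1, 3, 0), (3, 2, 1)]


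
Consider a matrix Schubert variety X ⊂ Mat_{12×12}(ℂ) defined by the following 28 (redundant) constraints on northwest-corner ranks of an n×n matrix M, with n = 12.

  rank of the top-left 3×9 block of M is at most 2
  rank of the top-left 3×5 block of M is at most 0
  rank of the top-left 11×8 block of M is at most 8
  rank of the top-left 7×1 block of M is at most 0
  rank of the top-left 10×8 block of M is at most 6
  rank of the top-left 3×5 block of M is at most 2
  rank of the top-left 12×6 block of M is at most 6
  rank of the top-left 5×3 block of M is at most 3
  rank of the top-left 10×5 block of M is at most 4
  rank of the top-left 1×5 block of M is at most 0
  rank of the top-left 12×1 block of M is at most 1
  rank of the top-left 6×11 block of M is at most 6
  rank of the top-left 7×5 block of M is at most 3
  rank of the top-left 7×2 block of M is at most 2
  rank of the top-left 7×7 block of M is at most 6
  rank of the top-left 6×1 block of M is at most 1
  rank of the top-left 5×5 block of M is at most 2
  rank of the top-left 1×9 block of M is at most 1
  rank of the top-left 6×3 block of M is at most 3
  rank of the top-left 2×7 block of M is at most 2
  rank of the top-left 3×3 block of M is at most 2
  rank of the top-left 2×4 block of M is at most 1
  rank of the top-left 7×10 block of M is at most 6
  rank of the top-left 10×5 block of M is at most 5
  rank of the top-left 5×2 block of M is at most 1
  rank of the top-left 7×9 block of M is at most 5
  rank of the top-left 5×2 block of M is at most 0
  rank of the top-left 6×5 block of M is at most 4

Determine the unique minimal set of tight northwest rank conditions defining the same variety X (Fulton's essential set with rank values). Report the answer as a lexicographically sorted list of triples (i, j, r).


Propagating the 28 rank bounds to every northwest block:

  0 0 0 0 0 1 1 1 1 1 1 1
  0 0 0 0 0 1 2 2 2 2 2 2
  0 0 0 0 0 1 2 2 2 3 3 3
  0 0 1 1 1 2 3 3 3 4 4 4
  0 0 1 2 2 3 4 4 4 5 5 5
  0 1 2 3 3 4 5 5 5 6 6 6
  0 1 2 3 3 4 5 5 5 6 7 7
  1 2 3 4 4 5 6 6 6 7 8 8
  1 2 3 4 4 5 6 6 7 8 9 9
  1 2 3 4 4 5 6 6 7 8 9 10
  1 2 3 4 5 6 7 7 8 9 10 11
  1 2 3 4 5 6 7 8 9 10 11 12

reading off 1-entries of Δ²R: w = (6, 7, 10, 3, 4, 2, 11, 1, 9, 12, 5, 8).

Rothe diagram D(w) (30 cells), 8 SE-corners (essential conditions):

[(3, 5, 0), (3, 9, 2), (5, 2, 0), (7, 1, 0), (7, 5, 3), (7, 9, 5), (10, 5, 4), (10, 8, 6)]


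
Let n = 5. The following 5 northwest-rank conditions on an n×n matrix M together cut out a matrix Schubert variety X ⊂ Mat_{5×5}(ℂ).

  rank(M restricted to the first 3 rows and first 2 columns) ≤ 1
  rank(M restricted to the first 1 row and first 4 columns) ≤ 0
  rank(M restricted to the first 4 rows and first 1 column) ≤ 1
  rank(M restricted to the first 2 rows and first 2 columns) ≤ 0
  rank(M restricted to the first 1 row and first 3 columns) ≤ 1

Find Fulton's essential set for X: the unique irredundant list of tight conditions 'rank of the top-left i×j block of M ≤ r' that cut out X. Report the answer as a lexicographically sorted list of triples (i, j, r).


Propagating the 5 rank bounds to every northwest block:

  i=1: 0, 0, 0, 0, 1
  i=2: 0, 0, 1, 1, 2
  i=3: 1, 1, 2, 2, 3
  i=4: 1, 2, 3, 3, 4
  i=5: 1, 2, 3, 4, 5

hence w(1..5) = (5, 3, 1, 2, 4).

Rothe diagram D(w) (6 cells), 2 SE-corners (essential conditions):

[(1, 4, 0), (2, 2, 0)]


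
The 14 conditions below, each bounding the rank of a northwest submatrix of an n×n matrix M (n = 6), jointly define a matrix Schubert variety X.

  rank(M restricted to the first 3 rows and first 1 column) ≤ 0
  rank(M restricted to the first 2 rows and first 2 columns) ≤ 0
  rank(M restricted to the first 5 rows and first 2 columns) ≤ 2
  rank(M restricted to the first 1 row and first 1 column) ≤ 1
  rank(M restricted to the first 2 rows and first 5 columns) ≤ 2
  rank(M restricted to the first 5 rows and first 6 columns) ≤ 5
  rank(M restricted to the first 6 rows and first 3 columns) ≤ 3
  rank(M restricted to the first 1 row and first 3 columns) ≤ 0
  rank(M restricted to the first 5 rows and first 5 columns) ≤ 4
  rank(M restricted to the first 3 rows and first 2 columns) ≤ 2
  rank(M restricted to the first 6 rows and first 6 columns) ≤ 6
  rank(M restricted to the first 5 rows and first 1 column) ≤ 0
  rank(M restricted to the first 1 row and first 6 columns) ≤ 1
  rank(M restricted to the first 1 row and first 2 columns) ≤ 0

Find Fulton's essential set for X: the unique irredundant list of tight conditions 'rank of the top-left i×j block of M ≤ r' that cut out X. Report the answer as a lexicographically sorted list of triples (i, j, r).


The tightest implied rank at each (i,j), from the 14 conditions:

  row 1: 0  0  0  1  1  1
  row 2: 0  0  1  2  2  2
  row 3: 0  1  2  3  3  3
  row 4: 0  1  2  3  4  4
  row 5: 0  1  2  3  4  5
  row 6: 1  2  3  4  5  6

giving w = (4, 3, 2, 5, 6, 1) via Δ²R.

Fulton essential set (3 of the 8 Rothe cells):

[(1, 3, 0), (2, 2, 0), (5, 1, 0)]


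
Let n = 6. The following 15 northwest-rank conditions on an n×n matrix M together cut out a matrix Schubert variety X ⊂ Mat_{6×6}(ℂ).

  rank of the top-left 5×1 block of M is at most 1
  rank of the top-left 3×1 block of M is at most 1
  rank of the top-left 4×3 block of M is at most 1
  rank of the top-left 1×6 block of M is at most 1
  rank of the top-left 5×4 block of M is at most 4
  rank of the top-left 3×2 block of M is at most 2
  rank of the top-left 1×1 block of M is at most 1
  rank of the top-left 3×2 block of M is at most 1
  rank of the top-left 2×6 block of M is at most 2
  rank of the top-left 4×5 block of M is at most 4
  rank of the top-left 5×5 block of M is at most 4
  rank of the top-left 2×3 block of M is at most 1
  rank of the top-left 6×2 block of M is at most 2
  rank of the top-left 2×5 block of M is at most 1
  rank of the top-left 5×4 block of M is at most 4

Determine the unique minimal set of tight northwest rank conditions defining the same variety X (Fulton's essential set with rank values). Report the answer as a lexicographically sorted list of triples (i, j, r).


Recovering R(i,j) via the rank-extension bound from the 15 conditions:

  R[1]: 1, 1, 1, 1, 1, 1
  R[2]: 1, 1, 1, 1, 1, 2
  R[3]: 1, 1, 1, 2, 2, 3
  R[4]: 1, 1, 1, 2, 3, 4
  R[5]: 1, 2, 2, 3, 4, 5
  R[6]: 1, 2, 3, 4, 5, 6

hence w(1..6) = (1, 6, 4, 5, 2, 3).

2 SE-corners of the 8-cell Rothe diagram give Ess(w):

[(2, 5, 1), (4, 3, 1)]


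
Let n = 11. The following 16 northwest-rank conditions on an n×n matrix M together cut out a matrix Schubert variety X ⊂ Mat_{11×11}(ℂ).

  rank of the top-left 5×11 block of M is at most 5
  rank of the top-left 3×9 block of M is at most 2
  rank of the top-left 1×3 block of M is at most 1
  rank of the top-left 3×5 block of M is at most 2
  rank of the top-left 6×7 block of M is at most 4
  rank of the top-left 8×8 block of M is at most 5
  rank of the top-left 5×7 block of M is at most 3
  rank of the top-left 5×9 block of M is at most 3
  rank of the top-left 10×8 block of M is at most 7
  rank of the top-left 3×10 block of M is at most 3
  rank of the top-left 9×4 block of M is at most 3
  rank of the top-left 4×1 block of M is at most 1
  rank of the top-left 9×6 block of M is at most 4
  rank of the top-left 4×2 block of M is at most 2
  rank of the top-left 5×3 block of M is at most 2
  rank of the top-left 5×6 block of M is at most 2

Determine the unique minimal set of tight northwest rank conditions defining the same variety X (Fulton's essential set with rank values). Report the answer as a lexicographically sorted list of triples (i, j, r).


Propagating the 16 rank bounds to every northwest block:

  1 | 1 | 1 | 1 | 1 | 1 | 1 | 1 | 1 | 1 | 1
  1 | 2 | 2 | 2 | 2 | 2 | 2 | 2 | 2 | 2 | 2
  1 | 2 | 2 | 2 | 2 | 2 | 2 | 2 | 2 | 3 | 3
  1 | 2 | 2 | 2 | 2 | 2 | 3 | 3 | 3 | 4 | 4
  1 | 2 | 2 | 2 | 2 | 2 | 3 | 3 | 3 | 4 | 5
  1 | 2 | 3 | 3 | 3 | 3 | 4 | 4 | 4 | 5 | 6
  1 | 2 | 3 | 3 | 4 | 4 | 5 | 5 | 5 | 6 | 7
  1 | 2 | 3 | 3 | 4 | 4 | 5 | 5 | 6 | 7 | 8
  1 | 2 | 3 | 3 | 4 | 4 | 5 | 6 | 7 | 8 | 9
  1 | 2 | 3 | 4 | 5 | 5 | 6 | 7 | 8 | 9 | 10
  1 | 2 | 3 | 4 | 5 | 6 | 7 | 8 | 9 | 10 | 11

giving w = (1, 2, 10, 7, 11, 3, 5, 9, 8, 4, 6) via Δ²R.

D(w) has 23 cells with 6 SE-corners; essential set:

[(3, 9, 2), (5, 6, 2), (5, 9, 3), (8, 8, 5), (9, 4, 3), (9, 6, 4)]


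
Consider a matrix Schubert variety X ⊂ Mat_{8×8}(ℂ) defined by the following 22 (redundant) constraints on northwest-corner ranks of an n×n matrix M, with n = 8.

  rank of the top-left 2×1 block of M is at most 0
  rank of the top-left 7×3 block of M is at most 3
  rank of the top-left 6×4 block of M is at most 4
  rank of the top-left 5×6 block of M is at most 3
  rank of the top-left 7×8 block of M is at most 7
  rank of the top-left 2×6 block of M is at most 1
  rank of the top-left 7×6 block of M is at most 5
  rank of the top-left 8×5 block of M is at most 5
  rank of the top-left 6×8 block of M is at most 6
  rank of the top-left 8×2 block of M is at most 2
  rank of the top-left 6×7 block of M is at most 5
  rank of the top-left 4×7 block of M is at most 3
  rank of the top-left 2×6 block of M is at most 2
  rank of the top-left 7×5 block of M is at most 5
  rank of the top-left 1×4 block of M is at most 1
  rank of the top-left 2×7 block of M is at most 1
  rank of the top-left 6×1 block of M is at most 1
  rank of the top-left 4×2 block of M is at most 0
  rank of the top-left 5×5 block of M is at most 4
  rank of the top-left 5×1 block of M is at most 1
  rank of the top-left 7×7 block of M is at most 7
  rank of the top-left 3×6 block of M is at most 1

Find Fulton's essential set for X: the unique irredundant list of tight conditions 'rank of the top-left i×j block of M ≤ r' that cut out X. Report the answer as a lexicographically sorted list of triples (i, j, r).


Rank table r_w(8×8) implied by the 22 constraints:

  0, 0, 1, 1, 1, 1, 1, 1
  0, 0, 1, 1, 1, 1, 1, 2
  0, 0, 1, 1, 1, 1, 2, 3
  0, 0, 1, 2, 2, 2, 3, 4
  1, 1, 2, 3, 3, 3, 4, 5
  1, 2, 3, 4, 4, 4, 5, 6
  1, 2, 3, 4, 5, 5, 6, 7
  1, 2, 3, 4, 5, 6, 7, 8

reading off 1-entries of Δ²R: w = (3, 8, 7, 4, 1, 2, 5, 6).

3 SE-corners of the 15-cell Rothe diagram give Ess(w):

[(2, 7, 1), (3, 6, 1), (4, 2, 0)]


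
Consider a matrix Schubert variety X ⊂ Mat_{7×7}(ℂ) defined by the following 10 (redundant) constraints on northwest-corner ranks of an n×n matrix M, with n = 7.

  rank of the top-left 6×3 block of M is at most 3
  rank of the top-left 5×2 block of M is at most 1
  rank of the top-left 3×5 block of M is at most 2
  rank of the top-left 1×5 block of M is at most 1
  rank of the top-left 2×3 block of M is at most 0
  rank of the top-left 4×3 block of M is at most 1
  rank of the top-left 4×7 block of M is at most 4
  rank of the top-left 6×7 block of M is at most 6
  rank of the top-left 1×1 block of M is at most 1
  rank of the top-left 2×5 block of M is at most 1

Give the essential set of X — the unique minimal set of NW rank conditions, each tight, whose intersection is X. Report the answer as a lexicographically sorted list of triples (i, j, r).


Computing R[i][j] = min implied NW-rank bound (n=7, 10 conditions):

  i=1: 0  0  0  1  1  1  1
  i=2: 0  0  0  1  1  2  2
  i=3: 1  1  1  2  2  3  3
  i=4: 1  1  1  2  3  4  4
  i=5: 1  1  2  3  4  5  5
  i=6: 1  2  3  4  5  6  6
  i=7: 1  2  3  4  5  6  7

the unique w with this rank table is (4, 6, 1, 5, 3, 2, 7).

D(w) has 10 cells with 4 SE-corners; essential set:

[(2, 3, 0), (2, 5, 1), (4, 3, 1), (5, 2, 1)]


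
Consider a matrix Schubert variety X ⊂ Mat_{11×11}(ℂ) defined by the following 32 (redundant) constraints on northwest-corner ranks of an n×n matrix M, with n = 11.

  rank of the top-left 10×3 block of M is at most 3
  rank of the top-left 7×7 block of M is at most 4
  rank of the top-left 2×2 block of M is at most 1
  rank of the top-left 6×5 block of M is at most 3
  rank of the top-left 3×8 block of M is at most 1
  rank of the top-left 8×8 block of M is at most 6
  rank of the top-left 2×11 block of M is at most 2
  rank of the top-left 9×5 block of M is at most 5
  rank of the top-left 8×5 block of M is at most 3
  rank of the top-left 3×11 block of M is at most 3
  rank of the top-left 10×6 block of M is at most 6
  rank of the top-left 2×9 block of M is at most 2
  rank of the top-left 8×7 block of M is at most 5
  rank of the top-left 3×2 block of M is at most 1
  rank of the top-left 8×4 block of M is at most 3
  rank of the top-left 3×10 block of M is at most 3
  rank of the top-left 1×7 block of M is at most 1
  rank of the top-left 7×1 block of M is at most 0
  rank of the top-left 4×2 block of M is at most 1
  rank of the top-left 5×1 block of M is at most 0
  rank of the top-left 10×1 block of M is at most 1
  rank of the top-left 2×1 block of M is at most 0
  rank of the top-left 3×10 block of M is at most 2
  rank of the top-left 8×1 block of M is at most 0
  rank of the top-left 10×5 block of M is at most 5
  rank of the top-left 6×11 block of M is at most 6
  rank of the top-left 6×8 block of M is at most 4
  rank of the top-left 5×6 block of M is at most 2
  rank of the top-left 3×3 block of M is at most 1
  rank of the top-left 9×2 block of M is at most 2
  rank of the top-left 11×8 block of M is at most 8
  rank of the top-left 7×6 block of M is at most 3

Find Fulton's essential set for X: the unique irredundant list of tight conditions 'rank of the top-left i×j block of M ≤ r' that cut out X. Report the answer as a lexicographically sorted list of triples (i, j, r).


Reconstructing r_w from the 32 given conditions:

  i=1: 0  1  1  1  1  1  1  1  1  1  1
  i=2: 0  1  1  1  1  1  1  1  2  2  2
  i=3: 0  1  1  1  1  1  1  1  2  2  3
  i=4: 0  1  2  2  2  2  2  2  3  3  4
  i=5: 0  1  2  2  2  2  3  3  4  4  5
  i=6: 0  1  2  3  3  3  4  4  5  5  6
  i=7: 0  1  2  3  3  3  4  5  6  6  7
  i=8: 0  1  2  3  3  4  5  6  7  7  8
  i=9: 1  2  3  4  4  5  6  7  8  8  9
  i=10: 1  2  3  4  5  6  7  8  9  9  10
  i=11: 1  2  3  4  5  6  7  8  9  10  11

second differences of R give the permutation w = (2, 9, 11, 3, 7, 4, 8, 6, 1, 5, 10).

Rothe diagram D(w) (27 cells), 6 SE-corners (essential conditions):

[(3, 8, 1), (3, 10, 2), (5, 6, 2), (7, 6, 3), (8, 1, 0), (8, 5, 3)]


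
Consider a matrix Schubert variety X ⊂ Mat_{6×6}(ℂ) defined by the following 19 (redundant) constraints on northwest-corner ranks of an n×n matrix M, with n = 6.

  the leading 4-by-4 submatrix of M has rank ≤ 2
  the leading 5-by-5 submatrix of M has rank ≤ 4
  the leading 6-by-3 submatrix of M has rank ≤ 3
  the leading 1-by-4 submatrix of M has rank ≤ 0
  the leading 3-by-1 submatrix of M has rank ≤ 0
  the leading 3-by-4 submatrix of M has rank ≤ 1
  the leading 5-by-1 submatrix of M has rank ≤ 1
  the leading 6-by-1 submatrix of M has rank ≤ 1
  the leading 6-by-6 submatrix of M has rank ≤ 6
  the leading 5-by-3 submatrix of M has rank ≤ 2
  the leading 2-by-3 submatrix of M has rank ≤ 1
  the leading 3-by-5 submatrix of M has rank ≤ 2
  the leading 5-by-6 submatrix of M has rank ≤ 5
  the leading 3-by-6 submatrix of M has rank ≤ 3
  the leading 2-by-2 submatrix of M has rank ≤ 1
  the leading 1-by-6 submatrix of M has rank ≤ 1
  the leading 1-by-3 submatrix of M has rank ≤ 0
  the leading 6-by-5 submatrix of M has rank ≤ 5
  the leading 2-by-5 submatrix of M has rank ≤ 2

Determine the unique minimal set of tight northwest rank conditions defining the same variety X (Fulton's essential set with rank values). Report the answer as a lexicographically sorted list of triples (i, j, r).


Computing R[i][j] = min implied NW-rank bound (n=6, 19 conditions):

  0, 0, 0, 0, 1, 1
  0, 1, 1, 1, 2, 2
  0, 1, 1, 1, 2, 3
  1, 2, 2, 2, 3, 4
  1, 2, 2, 3, 4, 5
  1, 2, 3, 4, 5, 6

the unique w with this rank table is (5, 2, 6, 1, 4, 3).

ℓ(w)=9; the 4 essential cells (i,j,r):

[(1, 4, 0), (3, 1, 0), (3, 4, 1), (5, 3, 2)]
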